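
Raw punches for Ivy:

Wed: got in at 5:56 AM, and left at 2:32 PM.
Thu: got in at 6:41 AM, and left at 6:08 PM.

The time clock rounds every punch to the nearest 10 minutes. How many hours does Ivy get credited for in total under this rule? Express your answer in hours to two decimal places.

Wed: in 5:56 AM→6:00 AM, out 2:32 PM→2:30 PM; 8 h 30 min
Thu: in 6:41 AM→6:40 AM, out 6:08 PM→6:10 PM; 11 h 30 min
Total credited: 20 h 0 min.

20.00 hours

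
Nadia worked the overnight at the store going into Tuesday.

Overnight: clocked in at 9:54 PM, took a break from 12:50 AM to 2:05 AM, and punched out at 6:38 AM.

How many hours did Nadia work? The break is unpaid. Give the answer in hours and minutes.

7 h 29 min

Overnight: 9:54 PM → midnight = 2 h 6 min; midnight → 6:38 AM = 6 h 38 min; span 8 h 44 min; less 75 min break → 7 h 29 min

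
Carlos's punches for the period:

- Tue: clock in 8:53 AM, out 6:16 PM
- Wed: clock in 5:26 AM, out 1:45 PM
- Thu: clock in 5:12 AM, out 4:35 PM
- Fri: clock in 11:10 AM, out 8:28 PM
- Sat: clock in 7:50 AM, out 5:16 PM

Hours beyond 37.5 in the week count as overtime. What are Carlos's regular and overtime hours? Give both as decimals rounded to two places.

Tue: 8:53 AM–6:16 PM = 9 h 23 min
Wed: 5:26 AM–1:45 PM = 8 h 19 min
Thu: 5:12 AM–4:35 PM = 11 h 23 min
Fri: 11:10 AM–8:28 PM = 9 h 18 min
Sat: 7:50 AM–5:16 PM = 9 h 26 min
Total worked: 47 h 49 min = 47.82 h.
Threshold 37.5 h → overtime 10 h 19 min, regular 37 h 30 min.

Regular 37.50 hours, overtime 10.32 hours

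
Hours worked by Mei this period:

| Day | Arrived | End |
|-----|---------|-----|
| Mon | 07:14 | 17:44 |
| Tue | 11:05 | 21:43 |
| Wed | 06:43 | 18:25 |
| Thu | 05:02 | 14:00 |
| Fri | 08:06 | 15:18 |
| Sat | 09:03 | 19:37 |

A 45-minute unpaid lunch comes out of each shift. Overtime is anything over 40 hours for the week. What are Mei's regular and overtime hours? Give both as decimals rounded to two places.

Regular 40.00 hours, overtime 15.07 hours

Mon: 07:14–17:44 = 10 h 30 min; less 45 min break → 9 h 45 min
Tue: 11:05–21:43 = 10 h 38 min; less 45 min break → 9 h 53 min
Wed: 06:43–18:25 = 11 h 42 min; less 45 min break → 10 h 57 min
Thu: 05:02–14:00 = 8 h 58 min; less 45 min break → 8 h 13 min
Fri: 08:06–15:18 = 7 h 12 min; less 45 min break → 6 h 27 min
Sat: 09:03–19:37 = 10 h 34 min; less 45 min break → 9 h 49 min
Total worked: 55 h 4 min = 55.07 h.
Threshold 40 h → overtime 15 h 4 min, regular 40 h 0 min.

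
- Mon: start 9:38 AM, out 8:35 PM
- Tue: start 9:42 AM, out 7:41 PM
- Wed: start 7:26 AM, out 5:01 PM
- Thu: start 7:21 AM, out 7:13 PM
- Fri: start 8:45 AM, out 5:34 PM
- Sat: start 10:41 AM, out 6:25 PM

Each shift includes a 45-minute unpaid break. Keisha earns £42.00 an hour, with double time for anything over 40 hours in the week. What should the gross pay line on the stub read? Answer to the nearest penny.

£2892.40

Mon: 9:38 AM–8:35 PM = 10 h 57 min; less 45 min break → 10 h 12 min
Tue: 9:42 AM–7:41 PM = 9 h 59 min; less 45 min break → 9 h 14 min
Wed: 7:26 AM–5:01 PM = 9 h 35 min; less 45 min break → 8 h 50 min
Thu: 7:21 AM–7:13 PM = 11 h 52 min; less 45 min break → 11 h 7 min
Fri: 8:45 AM–5:34 PM = 8 h 49 min; less 45 min break → 8 h 4 min
Sat: 10:41 AM–6:25 PM = 7 h 44 min; less 45 min break → 6 h 59 min
Total worked: 54 h 26 min = 3266 min.
Regular 40 h 0 min = 2400 min at £42.00/h; overtime 14 h 26 min = 866 min at £84.00/h.
Pay = (2400 × £42.00 + 866 × £84.00) ÷ 60 = £2892.40.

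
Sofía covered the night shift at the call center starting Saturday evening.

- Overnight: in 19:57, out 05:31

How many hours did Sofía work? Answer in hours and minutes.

9 h 34 min

Overnight: 19:57 → midnight = 4 h 3 min; midnight → 05:31 = 5 h 31 min; span 9 h 34 min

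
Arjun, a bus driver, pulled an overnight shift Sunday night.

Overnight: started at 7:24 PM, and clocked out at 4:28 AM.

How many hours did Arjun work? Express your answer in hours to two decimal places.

Overnight: 7:24 PM → midnight = 4 h 36 min; midnight → 4:28 AM = 4 h 28 min; span 9 h 4 min

9.07 hours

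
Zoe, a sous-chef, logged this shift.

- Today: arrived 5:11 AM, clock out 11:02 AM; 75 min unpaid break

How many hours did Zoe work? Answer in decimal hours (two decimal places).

Today: 5:11 AM–11:02 AM = 5 h 51 min; less 75 min break → 4 h 36 min

4.60 hours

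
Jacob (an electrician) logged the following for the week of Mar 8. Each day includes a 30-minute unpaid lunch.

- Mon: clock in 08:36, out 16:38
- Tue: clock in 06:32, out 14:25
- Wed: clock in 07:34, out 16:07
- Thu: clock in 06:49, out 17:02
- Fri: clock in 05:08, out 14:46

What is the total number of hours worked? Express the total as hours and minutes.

41 h 49 min

Mon: 08:36–16:38 = 8 h 2 min; less 30 min break → 7 h 32 min
Tue: 06:32–14:25 = 7 h 53 min; less 30 min break → 7 h 23 min
Wed: 07:34–16:07 = 8 h 33 min; less 30 min break → 8 h 3 min
Thu: 06:49–17:02 = 10 h 13 min; less 30 min break → 9 h 43 min
Fri: 05:08–14:46 = 9 h 38 min; less 30 min break → 9 h 8 min
Total: 7 h 32 min + 7 h 23 min + 8 h 3 min + 9 h 43 min + 9 h 8 min = 41 h 49 min.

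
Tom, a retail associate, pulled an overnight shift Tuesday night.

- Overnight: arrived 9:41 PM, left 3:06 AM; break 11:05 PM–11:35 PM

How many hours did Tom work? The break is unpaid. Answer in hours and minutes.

Overnight: 9:41 PM → midnight = 2 h 19 min; midnight → 3:06 AM = 3 h 6 min; span 5 h 25 min; less 30 min break → 4 h 55 min

4 h 55 min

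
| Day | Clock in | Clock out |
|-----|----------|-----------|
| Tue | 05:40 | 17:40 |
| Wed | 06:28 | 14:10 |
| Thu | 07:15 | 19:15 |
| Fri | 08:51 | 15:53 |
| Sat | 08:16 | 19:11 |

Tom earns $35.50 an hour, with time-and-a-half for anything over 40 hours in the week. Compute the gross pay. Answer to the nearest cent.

Tue: 05:40–17:40 = 12 h 0 min
Wed: 06:28–14:10 = 7 h 42 min
Thu: 07:15–19:15 = 12 h 0 min
Fri: 08:51–15:53 = 7 h 2 min
Sat: 08:16–19:11 = 10 h 55 min
Total worked: 49 h 39 min = 2979 min.
Regular 40 h 0 min = 2400 min at $35.50/h; overtime 9 h 39 min = 579 min at $53.25/h.
Pay = (2400 × $35.50 + 579 × $53.25) ÷ 60 = $1933.86.

$1933.86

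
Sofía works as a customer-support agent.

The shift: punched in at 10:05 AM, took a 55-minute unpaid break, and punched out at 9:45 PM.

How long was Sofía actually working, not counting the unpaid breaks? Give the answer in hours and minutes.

The shift: 10:05 AM–9:45 PM = 11 h 40 min; less 55 min break → 10 h 45 min

10 h 45 min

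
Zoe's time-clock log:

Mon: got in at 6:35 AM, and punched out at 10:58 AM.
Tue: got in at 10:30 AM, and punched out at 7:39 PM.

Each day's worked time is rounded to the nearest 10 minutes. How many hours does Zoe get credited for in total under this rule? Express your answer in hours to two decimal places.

Mon: 6:35 AM–10:58 AM = 4 h 23 min → rounds to 4 h 20 min
Tue: 10:30 AM–7:39 PM = 9 h 9 min → rounds to 9 h 10 min
Total credited: 13 h 30 min.

13.50 hours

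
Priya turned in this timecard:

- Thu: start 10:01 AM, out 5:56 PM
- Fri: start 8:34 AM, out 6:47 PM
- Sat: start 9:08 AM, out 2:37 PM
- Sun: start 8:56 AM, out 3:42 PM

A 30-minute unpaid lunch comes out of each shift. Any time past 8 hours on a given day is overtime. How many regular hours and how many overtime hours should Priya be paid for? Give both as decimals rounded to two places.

Thu: 10:01 AM–5:56 PM = 7 h 55 min; less 30 min break → 7 h 25 min
Fri: 8:34 AM–6:47 PM = 10 h 13 min; less 30 min break → 9 h 43 min
Sat: 9:08 AM–2:37 PM = 5 h 29 min; less 30 min break → 4 h 59 min
Sun: 8:56 AM–3:42 PM = 6 h 46 min; less 30 min break → 6 h 16 min
Thu reg 7 h 25 min / OT 0 h 0 min; Fri reg 8 h 0 min / OT 1 h 43 min; Sat reg 4 h 59 min / OT 0 h 0 min; Sun reg 6 h 16 min / OT 0 h 0 min.
Totals: regular 26 h 40 min, overtime 1 h 43 min.

Regular 26.67 hours, overtime 1.72 hours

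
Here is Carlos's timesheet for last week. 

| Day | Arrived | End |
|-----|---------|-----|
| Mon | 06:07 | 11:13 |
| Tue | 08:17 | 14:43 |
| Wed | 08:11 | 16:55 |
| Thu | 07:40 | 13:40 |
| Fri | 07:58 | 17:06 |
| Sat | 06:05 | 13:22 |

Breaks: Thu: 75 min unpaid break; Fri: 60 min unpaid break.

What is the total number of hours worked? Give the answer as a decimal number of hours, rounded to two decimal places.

Mon: 06:07–11:13 = 5 h 6 min
Tue: 08:17–14:43 = 6 h 26 min
Wed: 08:11–16:55 = 8 h 44 min
Thu: 07:40–13:40 = 6 h 0 min; less 75 min break → 4 h 45 min
Fri: 07:58–17:06 = 9 h 8 min; less 60 min break → 8 h 8 min
Sat: 06:05–13:22 = 7 h 17 min
Total: 5 h 6 min + 6 h 26 min + 8 h 44 min + 4 h 45 min + 8 h 8 min + 7 h 17 min = 40 h 26 min.

40.43 hours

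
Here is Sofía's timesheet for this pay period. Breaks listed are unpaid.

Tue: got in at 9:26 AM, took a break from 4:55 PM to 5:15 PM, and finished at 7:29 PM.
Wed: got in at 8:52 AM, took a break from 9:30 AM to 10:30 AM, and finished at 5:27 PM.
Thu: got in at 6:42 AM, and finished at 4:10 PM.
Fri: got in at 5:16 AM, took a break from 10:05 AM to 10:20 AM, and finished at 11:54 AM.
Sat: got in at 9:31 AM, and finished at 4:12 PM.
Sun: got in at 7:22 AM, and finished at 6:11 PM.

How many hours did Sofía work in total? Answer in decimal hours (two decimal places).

50.65 hours

Tue: 9:26 AM–7:29 PM = 10 h 3 min; less 20 min break → 9 h 43 min
Wed: 8:52 AM–5:27 PM = 8 h 35 min; less 60 min break → 7 h 35 min
Thu: 6:42 AM–4:10 PM = 9 h 28 min
Fri: 5:16 AM–11:54 AM = 6 h 38 min; less 15 min break → 6 h 23 min
Sat: 9:31 AM–4:12 PM = 6 h 41 min
Sun: 7:22 AM–6:11 PM = 10 h 49 min
Total: 9 h 43 min + 7 h 35 min + 9 h 28 min + 6 h 23 min + 6 h 41 min + 10 h 49 min = 50 h 39 min.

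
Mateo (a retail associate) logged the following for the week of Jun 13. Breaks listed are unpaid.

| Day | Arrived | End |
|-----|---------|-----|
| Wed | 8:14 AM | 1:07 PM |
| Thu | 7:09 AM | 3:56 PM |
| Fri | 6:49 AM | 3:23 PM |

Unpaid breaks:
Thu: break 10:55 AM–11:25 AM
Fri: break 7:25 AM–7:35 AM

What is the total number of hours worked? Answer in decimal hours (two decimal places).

21.57 hours

Wed: 8:14 AM–1:07 PM = 4 h 53 min
Thu: 7:09 AM–3:56 PM = 8 h 47 min; less 30 min break → 8 h 17 min
Fri: 6:49 AM–3:23 PM = 8 h 34 min; less 10 min break → 8 h 24 min
Total: 4 h 53 min + 8 h 17 min + 8 h 24 min = 21 h 34 min.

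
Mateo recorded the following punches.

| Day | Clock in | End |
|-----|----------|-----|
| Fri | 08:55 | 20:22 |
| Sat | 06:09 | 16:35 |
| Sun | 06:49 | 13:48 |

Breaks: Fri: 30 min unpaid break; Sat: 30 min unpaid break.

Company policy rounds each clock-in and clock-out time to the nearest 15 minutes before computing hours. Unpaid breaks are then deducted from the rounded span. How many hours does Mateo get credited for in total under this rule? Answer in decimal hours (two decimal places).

Fri: in 08:55→09:00, out 20:22→20:15; 11 h 15 min − 30 min = 10 h 45 min
Sat: in 06:09→06:15, out 16:35→16:30; 10 h 15 min − 30 min = 9 h 45 min
Sun: in 06:49→06:45, out 13:48→13:45; 7 h 0 min
Total credited: 27 h 30 min.

27.50 hours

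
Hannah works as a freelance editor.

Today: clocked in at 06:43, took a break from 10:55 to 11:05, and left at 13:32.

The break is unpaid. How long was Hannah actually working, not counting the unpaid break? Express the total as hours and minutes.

6 h 39 min

Today: 06:43–13:32 = 6 h 49 min; less 10 min break → 6 h 39 min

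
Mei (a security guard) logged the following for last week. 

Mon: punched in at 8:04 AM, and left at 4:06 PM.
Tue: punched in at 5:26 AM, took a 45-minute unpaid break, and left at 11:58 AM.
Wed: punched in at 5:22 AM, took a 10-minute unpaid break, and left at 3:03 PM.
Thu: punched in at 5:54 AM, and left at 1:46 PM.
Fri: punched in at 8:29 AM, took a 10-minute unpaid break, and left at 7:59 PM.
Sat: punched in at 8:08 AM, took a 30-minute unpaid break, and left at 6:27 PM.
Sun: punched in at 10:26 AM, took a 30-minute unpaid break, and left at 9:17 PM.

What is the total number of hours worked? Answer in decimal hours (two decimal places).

Mon: 8:04 AM–4:06 PM = 8 h 2 min
Tue: 5:26 AM–11:58 AM = 6 h 32 min; less 45 min break → 5 h 47 min
Wed: 5:22 AM–3:03 PM = 9 h 41 min; less 10 min break → 9 h 31 min
Thu: 5:54 AM–1:46 PM = 7 h 52 min
Fri: 8:29 AM–7:59 PM = 11 h 30 min; less 10 min break → 11 h 20 min
Sat: 8:08 AM–6:27 PM = 10 h 19 min; less 30 min break → 9 h 49 min
Sun: 10:26 AM–9:17 PM = 10 h 51 min; less 30 min break → 10 h 21 min
Total: 8 h 2 min + 5 h 47 min + 9 h 31 min + 7 h 52 min + 11 h 20 min + 9 h 49 min + 10 h 21 min = 62 h 42 min.

62.70 hours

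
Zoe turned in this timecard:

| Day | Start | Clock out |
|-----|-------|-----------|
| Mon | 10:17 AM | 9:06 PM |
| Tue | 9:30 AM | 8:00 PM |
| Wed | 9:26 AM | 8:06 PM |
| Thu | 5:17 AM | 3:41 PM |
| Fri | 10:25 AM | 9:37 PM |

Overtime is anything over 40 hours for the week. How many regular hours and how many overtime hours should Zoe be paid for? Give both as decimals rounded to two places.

Mon: 10:17 AM–9:06 PM = 10 h 49 min
Tue: 9:30 AM–8:00 PM = 10 h 30 min
Wed: 9:26 AM–8:06 PM = 10 h 40 min
Thu: 5:17 AM–3:41 PM = 10 h 24 min
Fri: 10:25 AM–9:37 PM = 11 h 12 min
Total worked: 53 h 35 min = 53.58 h.
Threshold 40 h → overtime 13 h 35 min, regular 40 h 0 min.

Regular 40.00 hours, overtime 13.58 hours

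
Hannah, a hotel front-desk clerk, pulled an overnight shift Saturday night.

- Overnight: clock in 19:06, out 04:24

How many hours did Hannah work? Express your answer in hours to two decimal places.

Overnight: 19:06 → midnight = 4 h 54 min; midnight → 04:24 = 4 h 24 min; span 9 h 18 min

9.30 hours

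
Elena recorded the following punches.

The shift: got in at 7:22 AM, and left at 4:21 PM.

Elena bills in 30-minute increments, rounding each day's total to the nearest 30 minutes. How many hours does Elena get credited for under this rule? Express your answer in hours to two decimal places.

9.00 hours

The shift: 7:22 AM–4:21 PM = 8 h 59 min → rounds to 9 h 0 min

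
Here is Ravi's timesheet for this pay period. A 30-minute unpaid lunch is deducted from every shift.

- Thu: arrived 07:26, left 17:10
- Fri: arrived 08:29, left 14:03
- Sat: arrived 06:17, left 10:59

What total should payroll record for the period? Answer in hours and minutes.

Thu: 07:26–17:10 = 9 h 44 min; less 30 min break → 9 h 14 min
Fri: 08:29–14:03 = 5 h 34 min; less 30 min break → 5 h 4 min
Sat: 06:17–10:59 = 4 h 42 min; less 30 min break → 4 h 12 min
Total: 9 h 14 min + 5 h 4 min + 4 h 12 min = 18 h 30 min.

18 h 30 min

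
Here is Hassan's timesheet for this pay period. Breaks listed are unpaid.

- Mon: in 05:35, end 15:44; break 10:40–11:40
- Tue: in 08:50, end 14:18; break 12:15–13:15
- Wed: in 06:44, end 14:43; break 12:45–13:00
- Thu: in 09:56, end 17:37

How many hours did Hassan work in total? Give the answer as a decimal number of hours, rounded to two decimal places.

29.03 hours

Mon: 05:35–15:44 = 10 h 9 min; less 60 min break → 9 h 9 min
Tue: 08:50–14:18 = 5 h 28 min; less 60 min break → 4 h 28 min
Wed: 06:44–14:43 = 7 h 59 min; less 15 min break → 7 h 44 min
Thu: 09:56–17:37 = 7 h 41 min
Total: 9 h 9 min + 4 h 28 min + 7 h 44 min + 7 h 41 min = 29 h 2 min.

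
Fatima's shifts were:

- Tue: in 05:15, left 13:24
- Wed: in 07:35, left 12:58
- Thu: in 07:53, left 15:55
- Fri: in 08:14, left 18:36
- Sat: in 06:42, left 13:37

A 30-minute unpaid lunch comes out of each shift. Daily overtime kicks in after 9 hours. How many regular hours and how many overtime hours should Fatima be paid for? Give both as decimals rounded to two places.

Regular 35.48 hours, overtime 0.87 hours

Tue: 05:15–13:24 = 8 h 9 min; less 30 min break → 7 h 39 min
Wed: 07:35–12:58 = 5 h 23 min; less 30 min break → 4 h 53 min
Thu: 07:53–15:55 = 8 h 2 min; less 30 min break → 7 h 32 min
Fri: 08:14–18:36 = 10 h 22 min; less 30 min break → 9 h 52 min
Sat: 06:42–13:37 = 6 h 55 min; less 30 min break → 6 h 25 min
Tue reg 7 h 39 min / OT 0 h 0 min; Wed reg 4 h 53 min / OT 0 h 0 min; Thu reg 7 h 32 min / OT 0 h 0 min; Fri reg 9 h 0 min / OT 0 h 52 min; Sat reg 6 h 25 min / OT 0 h 0 min.
Totals: regular 35 h 29 min, overtime 0 h 52 min.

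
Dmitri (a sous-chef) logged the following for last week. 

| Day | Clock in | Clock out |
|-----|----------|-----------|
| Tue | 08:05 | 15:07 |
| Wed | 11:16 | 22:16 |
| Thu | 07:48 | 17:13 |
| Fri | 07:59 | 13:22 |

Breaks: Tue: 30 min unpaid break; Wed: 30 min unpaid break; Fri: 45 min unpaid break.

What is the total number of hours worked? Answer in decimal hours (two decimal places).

Tue: 08:05–15:07 = 7 h 2 min; less 30 min break → 6 h 32 min
Wed: 11:16–22:16 = 11 h 0 min; less 30 min break → 10 h 30 min
Thu: 07:48–17:13 = 9 h 25 min
Fri: 07:59–13:22 = 5 h 23 min; less 45 min break → 4 h 38 min
Total: 6 h 32 min + 10 h 30 min + 9 h 25 min + 4 h 38 min = 31 h 5 min.

31.08 hours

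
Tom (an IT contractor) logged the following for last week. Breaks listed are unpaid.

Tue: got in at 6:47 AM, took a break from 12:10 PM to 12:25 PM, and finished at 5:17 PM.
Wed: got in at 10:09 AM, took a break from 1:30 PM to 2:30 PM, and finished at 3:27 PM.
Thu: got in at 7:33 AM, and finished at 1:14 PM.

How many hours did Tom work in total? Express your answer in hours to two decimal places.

Tue: 6:47 AM–5:17 PM = 10 h 30 min; less 15 min break → 10 h 15 min
Wed: 10:09 AM–3:27 PM = 5 h 18 min; less 60 min break → 4 h 18 min
Thu: 7:33 AM–1:14 PM = 5 h 41 min
Total: 10 h 15 min + 4 h 18 min + 5 h 41 min = 20 h 14 min.

20.23 hours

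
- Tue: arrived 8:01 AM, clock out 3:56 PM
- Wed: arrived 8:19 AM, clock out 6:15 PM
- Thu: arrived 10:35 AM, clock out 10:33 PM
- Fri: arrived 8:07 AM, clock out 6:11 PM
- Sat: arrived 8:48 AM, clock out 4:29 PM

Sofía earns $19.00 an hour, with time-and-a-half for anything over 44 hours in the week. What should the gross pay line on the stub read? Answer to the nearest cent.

Tue: 8:01 AM–3:56 PM = 7 h 55 min
Wed: 8:19 AM–6:15 PM = 9 h 56 min
Thu: 10:35 AM–10:33 PM = 11 h 58 min
Fri: 8:07 AM–6:11 PM = 10 h 4 min
Sat: 8:48 AM–4:29 PM = 7 h 41 min
Total worked: 47 h 34 min = 2854 min.
Regular 44 h 0 min = 2640 min at $19.00/h; overtime 3 h 34 min = 214 min at $28.50/h.
Pay = (2640 × $19.00 + 214 × $28.50) ÷ 60 = $937.65.

$937.65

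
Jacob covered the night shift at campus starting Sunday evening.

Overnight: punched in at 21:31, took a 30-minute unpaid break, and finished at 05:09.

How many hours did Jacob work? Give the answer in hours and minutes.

7 h 8 min

Overnight: 21:31 → midnight = 2 h 29 min; midnight → 05:09 = 5 h 9 min; span 7 h 38 min; less 30 min break → 7 h 8 min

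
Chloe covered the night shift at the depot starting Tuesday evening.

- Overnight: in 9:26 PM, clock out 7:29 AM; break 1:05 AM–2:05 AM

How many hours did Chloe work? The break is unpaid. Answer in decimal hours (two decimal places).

9.05 hours

Overnight: 9:26 PM → midnight = 2 h 34 min; midnight → 7:29 AM = 7 h 29 min; span 10 h 3 min; less 60 min break → 9 h 3 min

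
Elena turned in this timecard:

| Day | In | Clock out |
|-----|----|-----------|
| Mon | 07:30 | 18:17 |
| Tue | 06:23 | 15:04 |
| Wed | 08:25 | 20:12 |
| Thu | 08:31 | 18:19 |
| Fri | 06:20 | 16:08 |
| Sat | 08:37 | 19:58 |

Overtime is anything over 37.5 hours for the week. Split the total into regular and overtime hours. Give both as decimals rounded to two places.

Mon: 07:30–18:17 = 10 h 47 min
Tue: 06:23–15:04 = 8 h 41 min
Wed: 08:25–20:12 = 11 h 47 min
Thu: 08:31–18:19 = 9 h 48 min
Fri: 06:20–16:08 = 9 h 48 min
Sat: 08:37–19:58 = 11 h 21 min
Total worked: 62 h 12 min = 62.20 h.
Threshold 37.5 h → overtime 24 h 42 min, regular 37 h 30 min.

Regular 37.50 hours, overtime 24.70 hours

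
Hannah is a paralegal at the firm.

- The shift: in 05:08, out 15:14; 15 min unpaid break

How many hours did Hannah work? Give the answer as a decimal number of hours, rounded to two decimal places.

The shift: 05:08–15:14 = 10 h 6 min; less 15 min break → 9 h 51 min

9.85 hours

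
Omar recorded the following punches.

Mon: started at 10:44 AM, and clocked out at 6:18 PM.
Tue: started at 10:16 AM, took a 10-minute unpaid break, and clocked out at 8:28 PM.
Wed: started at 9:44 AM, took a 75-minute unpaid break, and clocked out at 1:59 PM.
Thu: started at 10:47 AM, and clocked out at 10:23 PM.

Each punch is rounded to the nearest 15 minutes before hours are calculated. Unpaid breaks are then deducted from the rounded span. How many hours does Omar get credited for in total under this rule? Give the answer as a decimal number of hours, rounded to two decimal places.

Mon: in 10:44 AM→10:45 AM, out 6:18 PM→6:15 PM; 7 h 30 min
Tue: in 10:16 AM→10:15 AM, out 8:28 PM→8:30 PM; 10 h 15 min − 10 min = 10 h 5 min
Wed: in 9:44 AM→9:45 AM, out 1:59 PM→2:00 PM; 4 h 15 min − 75 min = 3 h 0 min
Thu: in 10:47 AM→10:45 AM, out 10:23 PM→10:30 PM; 11 h 45 min
Total credited: 32 h 20 min.

32.33 hours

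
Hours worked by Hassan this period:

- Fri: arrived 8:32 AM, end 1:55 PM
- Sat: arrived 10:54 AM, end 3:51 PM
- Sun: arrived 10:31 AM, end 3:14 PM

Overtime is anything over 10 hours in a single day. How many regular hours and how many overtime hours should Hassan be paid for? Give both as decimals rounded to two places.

Regular 15.05 hours, overtime 0.00 hours

Fri: 8:32 AM–1:55 PM = 5 h 23 min
Sat: 10:54 AM–3:51 PM = 4 h 57 min
Sun: 10:31 AM–3:14 PM = 4 h 43 min
Fri reg 5 h 23 min / OT 0 h 0 min; Sat reg 4 h 57 min / OT 0 h 0 min; Sun reg 4 h 43 min / OT 0 h 0 min.
Totals: regular 15 h 3 min, overtime 0 h 0 min.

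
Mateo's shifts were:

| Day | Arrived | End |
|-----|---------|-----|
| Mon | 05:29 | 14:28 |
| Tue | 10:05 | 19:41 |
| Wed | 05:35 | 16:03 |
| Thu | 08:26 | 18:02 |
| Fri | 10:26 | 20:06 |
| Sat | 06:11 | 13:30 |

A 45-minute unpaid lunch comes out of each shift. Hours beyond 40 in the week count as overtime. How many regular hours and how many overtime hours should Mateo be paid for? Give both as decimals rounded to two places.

Regular 40.00 hours, overtime 11.13 hours

Mon: 05:29–14:28 = 8 h 59 min; less 45 min break → 8 h 14 min
Tue: 10:05–19:41 = 9 h 36 min; less 45 min break → 8 h 51 min
Wed: 05:35–16:03 = 10 h 28 min; less 45 min break → 9 h 43 min
Thu: 08:26–18:02 = 9 h 36 min; less 45 min break → 8 h 51 min
Fri: 10:26–20:06 = 9 h 40 min; less 45 min break → 8 h 55 min
Sat: 06:11–13:30 = 7 h 19 min; less 45 min break → 6 h 34 min
Total worked: 51 h 8 min = 51.13 h.
Threshold 40 h → overtime 11 h 8 min, regular 40 h 0 min.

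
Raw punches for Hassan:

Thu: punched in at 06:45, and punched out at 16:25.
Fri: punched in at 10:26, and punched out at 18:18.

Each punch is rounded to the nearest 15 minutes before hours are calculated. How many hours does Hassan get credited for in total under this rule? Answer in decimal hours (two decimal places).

17.50 hours

Thu: in 06:45→06:45, out 16:25→16:30; 9 h 45 min
Fri: in 10:26→10:30, out 18:18→18:15; 7 h 45 min
Total credited: 17 h 30 min.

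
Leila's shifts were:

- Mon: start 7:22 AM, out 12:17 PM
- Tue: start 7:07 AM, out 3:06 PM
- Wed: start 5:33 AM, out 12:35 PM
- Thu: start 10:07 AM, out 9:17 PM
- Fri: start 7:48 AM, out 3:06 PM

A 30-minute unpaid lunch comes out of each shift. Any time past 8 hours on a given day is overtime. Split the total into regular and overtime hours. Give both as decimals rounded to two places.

Mon: 7:22 AM–12:17 PM = 4 h 55 min; less 30 min break → 4 h 25 min
Tue: 7:07 AM–3:06 PM = 7 h 59 min; less 30 min break → 7 h 29 min
Wed: 5:33 AM–12:35 PM = 7 h 2 min; less 30 min break → 6 h 32 min
Thu: 10:07 AM–9:17 PM = 11 h 10 min; less 30 min break → 10 h 40 min
Fri: 7:48 AM–3:06 PM = 7 h 18 min; less 30 min break → 6 h 48 min
Mon reg 4 h 25 min / OT 0 h 0 min; Tue reg 7 h 29 min / OT 0 h 0 min; Wed reg 6 h 32 min / OT 0 h 0 min; Thu reg 8 h 0 min / OT 2 h 40 min; Fri reg 6 h 48 min / OT 0 h 0 min.
Totals: regular 33 h 14 min, overtime 2 h 40 min.

Regular 33.23 hours, overtime 2.67 hours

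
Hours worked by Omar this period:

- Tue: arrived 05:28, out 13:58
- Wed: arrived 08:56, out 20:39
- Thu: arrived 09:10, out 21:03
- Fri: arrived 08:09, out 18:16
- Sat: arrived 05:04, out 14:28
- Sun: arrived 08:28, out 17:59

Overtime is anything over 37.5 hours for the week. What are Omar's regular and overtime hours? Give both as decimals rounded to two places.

Tue: 05:28–13:58 = 8 h 30 min
Wed: 08:56–20:39 = 11 h 43 min
Thu: 09:10–21:03 = 11 h 53 min
Fri: 08:09–18:16 = 10 h 7 min
Sat: 05:04–14:28 = 9 h 24 min
Sun: 08:28–17:59 = 9 h 31 min
Total worked: 61 h 8 min = 61.13 h.
Threshold 37.5 h → overtime 23 h 38 min, regular 37 h 30 min.

Regular 37.50 hours, overtime 23.63 hours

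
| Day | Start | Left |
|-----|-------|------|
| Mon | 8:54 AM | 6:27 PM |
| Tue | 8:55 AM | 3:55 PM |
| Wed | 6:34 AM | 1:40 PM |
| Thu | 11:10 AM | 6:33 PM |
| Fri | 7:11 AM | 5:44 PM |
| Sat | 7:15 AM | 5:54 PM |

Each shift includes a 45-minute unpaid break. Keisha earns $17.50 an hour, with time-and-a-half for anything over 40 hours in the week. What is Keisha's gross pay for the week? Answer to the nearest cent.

Mon: 8:54 AM–6:27 PM = 9 h 33 min; less 45 min break → 8 h 48 min
Tue: 8:55 AM–3:55 PM = 7 h 0 min; less 45 min break → 6 h 15 min
Wed: 6:34 AM–1:40 PM = 7 h 6 min; less 45 min break → 6 h 21 min
Thu: 11:10 AM–6:33 PM = 7 h 23 min; less 45 min break → 6 h 38 min
Fri: 7:11 AM–5:44 PM = 10 h 33 min; less 45 min break → 9 h 48 min
Sat: 7:15 AM–5:54 PM = 10 h 39 min; less 45 min break → 9 h 54 min
Total worked: 47 h 44 min = 2864 min.
Regular 40 h 0 min = 2400 min at $17.50/h; overtime 7 h 44 min = 464 min at $26.25/h.
Pay = (2400 × $17.50 + 464 × $26.25) ÷ 60 = $903.00.

$903.00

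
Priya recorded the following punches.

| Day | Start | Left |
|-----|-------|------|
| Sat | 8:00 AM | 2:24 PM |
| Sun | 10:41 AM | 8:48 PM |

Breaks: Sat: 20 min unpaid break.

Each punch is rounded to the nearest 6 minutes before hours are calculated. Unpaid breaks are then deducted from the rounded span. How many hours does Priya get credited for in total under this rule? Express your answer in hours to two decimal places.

Sat: in 8:00 AM→8:00 AM, out 2:24 PM→2:24 PM; 6 h 24 min − 20 min = 6 h 4 min
Sun: in 10:41 AM→10:42 AM, out 8:48 PM→8:48 PM; 10 h 6 min
Total credited: 16 h 10 min.

16.17 hours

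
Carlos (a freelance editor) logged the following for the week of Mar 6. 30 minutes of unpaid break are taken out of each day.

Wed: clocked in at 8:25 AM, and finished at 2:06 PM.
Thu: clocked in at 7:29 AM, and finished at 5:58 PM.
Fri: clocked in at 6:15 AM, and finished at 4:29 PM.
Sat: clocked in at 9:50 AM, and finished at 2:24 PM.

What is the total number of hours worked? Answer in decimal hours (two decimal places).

Wed: 8:25 AM–2:06 PM = 5 h 41 min; less 30 min break → 5 h 11 min
Thu: 7:29 AM–5:58 PM = 10 h 29 min; less 30 min break → 9 h 59 min
Fri: 6:15 AM–4:29 PM = 10 h 14 min; less 30 min break → 9 h 44 min
Sat: 9:50 AM–2:24 PM = 4 h 34 min; less 30 min break → 4 h 4 min
Total: 5 h 11 min + 9 h 59 min + 9 h 44 min + 4 h 4 min = 28 h 58 min.

28.97 hours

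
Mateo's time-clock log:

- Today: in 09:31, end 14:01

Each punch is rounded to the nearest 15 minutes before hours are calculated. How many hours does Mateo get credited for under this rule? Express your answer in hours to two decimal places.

4.50 hours

Today: in 09:31→09:30, out 14:01→14:00; 4 h 30 min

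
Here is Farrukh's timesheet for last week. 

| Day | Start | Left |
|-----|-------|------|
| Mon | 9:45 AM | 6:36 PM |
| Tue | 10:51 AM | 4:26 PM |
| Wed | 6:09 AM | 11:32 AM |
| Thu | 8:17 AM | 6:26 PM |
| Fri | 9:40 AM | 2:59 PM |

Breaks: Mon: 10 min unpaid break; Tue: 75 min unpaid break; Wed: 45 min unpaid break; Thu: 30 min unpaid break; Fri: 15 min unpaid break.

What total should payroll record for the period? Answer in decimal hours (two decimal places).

Mon: 9:45 AM–6:36 PM = 8 h 51 min; less 10 min break → 8 h 41 min
Tue: 10:51 AM–4:26 PM = 5 h 35 min; less 75 min break → 4 h 20 min
Wed: 6:09 AM–11:32 AM = 5 h 23 min; less 45 min break → 4 h 38 min
Thu: 8:17 AM–6:26 PM = 10 h 9 min; less 30 min break → 9 h 39 min
Fri: 9:40 AM–2:59 PM = 5 h 19 min; less 15 min break → 5 h 4 min
Total: 8 h 41 min + 4 h 20 min + 4 h 38 min + 9 h 39 min + 5 h 4 min = 32 h 22 min.

32.37 hours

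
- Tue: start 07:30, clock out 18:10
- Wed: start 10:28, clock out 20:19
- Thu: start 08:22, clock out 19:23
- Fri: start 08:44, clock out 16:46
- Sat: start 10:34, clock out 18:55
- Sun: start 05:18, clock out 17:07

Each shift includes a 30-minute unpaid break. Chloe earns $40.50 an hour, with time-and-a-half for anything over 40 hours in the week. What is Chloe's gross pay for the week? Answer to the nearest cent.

Tue: 07:30–18:10 = 10 h 40 min; less 30 min break → 10 h 10 min
Wed: 10:28–20:19 = 9 h 51 min; less 30 min break → 9 h 21 min
Thu: 08:22–19:23 = 11 h 1 min; less 30 min break → 10 h 31 min
Fri: 08:44–16:46 = 8 h 2 min; less 30 min break → 7 h 32 min
Sat: 10:34–18:55 = 8 h 21 min; less 30 min break → 7 h 51 min
Sun: 05:18–17:07 = 11 h 49 min; less 30 min break → 11 h 19 min
Total worked: 56 h 44 min = 3404 min.
Regular 40 h 0 min = 2400 min at $40.50/h; overtime 16 h 44 min = 1004 min at $60.75/h.
Pay = (2400 × $40.50 + 1004 × $60.75) ÷ 60 = $2636.55.

$2636.55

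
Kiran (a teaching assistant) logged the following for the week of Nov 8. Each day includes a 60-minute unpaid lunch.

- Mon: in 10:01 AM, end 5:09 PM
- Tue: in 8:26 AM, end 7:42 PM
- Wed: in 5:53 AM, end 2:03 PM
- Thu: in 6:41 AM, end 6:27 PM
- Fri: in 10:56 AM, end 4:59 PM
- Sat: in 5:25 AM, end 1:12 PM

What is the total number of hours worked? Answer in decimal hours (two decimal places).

Mon: 10:01 AM–5:09 PM = 7 h 8 min; less 60 min break → 6 h 8 min
Tue: 8:26 AM–7:42 PM = 11 h 16 min; less 60 min break → 10 h 16 min
Wed: 5:53 AM–2:03 PM = 8 h 10 min; less 60 min break → 7 h 10 min
Thu: 6:41 AM–6:27 PM = 11 h 46 min; less 60 min break → 10 h 46 min
Fri: 10:56 AM–4:59 PM = 6 h 3 min; less 60 min break → 5 h 3 min
Sat: 5:25 AM–1:12 PM = 7 h 47 min; less 60 min break → 6 h 47 min
Total: 6 h 8 min + 10 h 16 min + 7 h 10 min + 10 h 46 min + 5 h 3 min + 6 h 47 min = 46 h 10 min.

46.17 hours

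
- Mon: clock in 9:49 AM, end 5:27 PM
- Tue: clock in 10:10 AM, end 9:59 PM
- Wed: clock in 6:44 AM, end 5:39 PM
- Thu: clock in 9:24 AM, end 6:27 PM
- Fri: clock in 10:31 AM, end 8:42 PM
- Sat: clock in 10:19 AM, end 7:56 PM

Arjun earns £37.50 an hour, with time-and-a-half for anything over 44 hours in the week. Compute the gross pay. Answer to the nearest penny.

£2505.94

Mon: 9:49 AM–5:27 PM = 7 h 38 min
Tue: 10:10 AM–9:59 PM = 11 h 49 min
Wed: 6:44 AM–5:39 PM = 10 h 55 min
Thu: 9:24 AM–6:27 PM = 9 h 3 min
Fri: 10:31 AM–8:42 PM = 10 h 11 min
Sat: 10:19 AM–7:56 PM = 9 h 37 min
Total worked: 59 h 13 min = 3553 min.
Regular 44 h 0 min = 2640 min at £37.50/h; overtime 15 h 13 min = 913 min at £56.25/h.
Pay = (2640 × £37.50 + 913 × £56.25) ÷ 60 = £2505.94.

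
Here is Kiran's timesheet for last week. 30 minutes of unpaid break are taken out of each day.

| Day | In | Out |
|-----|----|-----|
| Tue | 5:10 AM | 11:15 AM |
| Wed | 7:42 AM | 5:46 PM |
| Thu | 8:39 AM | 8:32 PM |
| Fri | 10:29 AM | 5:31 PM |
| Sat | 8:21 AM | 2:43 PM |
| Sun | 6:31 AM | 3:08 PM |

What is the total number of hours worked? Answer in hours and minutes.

Tue: 5:10 AM–11:15 AM = 6 h 5 min; less 30 min break → 5 h 35 min
Wed: 7:42 AM–5:46 PM = 10 h 4 min; less 30 min break → 9 h 34 min
Thu: 8:39 AM–8:32 PM = 11 h 53 min; less 30 min break → 11 h 23 min
Fri: 10:29 AM–5:31 PM = 7 h 2 min; less 30 min break → 6 h 32 min
Sat: 8:21 AM–2:43 PM = 6 h 22 min; less 30 min break → 5 h 52 min
Sun: 6:31 AM–3:08 PM = 8 h 37 min; less 30 min break → 8 h 7 min
Total: 5 h 35 min + 9 h 34 min + 11 h 23 min + 6 h 32 min + 5 h 52 min + 8 h 7 min = 47 h 3 min.

47 h 3 min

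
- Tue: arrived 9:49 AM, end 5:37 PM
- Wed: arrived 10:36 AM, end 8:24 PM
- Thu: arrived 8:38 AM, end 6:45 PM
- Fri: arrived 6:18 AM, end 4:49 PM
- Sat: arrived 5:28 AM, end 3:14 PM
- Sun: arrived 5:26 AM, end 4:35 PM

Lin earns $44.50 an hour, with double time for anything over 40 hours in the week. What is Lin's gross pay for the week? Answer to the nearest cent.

Tue: 9:49 AM–5:37 PM = 7 h 48 min
Wed: 10:36 AM–8:24 PM = 9 h 48 min
Thu: 8:38 AM–6:45 PM = 10 h 7 min
Fri: 6:18 AM–4:49 PM = 10 h 31 min
Sat: 5:28 AM–3:14 PM = 9 h 46 min
Sun: 5:26 AM–4:35 PM = 11 h 9 min
Total worked: 59 h 9 min = 3549 min.
Regular 40 h 0 min = 2400 min at $44.50/h; overtime 19 h 9 min = 1149 min at $89.00/h.
Pay = (2400 × $44.50 + 1149 × $89.00) ÷ 60 = $3484.35.

$3484.35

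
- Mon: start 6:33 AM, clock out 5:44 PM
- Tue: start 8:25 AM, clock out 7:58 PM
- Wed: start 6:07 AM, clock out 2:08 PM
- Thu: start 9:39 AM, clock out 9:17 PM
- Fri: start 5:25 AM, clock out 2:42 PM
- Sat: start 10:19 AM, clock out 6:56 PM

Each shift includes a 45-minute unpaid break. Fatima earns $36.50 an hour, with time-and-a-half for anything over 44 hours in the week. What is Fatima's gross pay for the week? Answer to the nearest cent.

Mon: 6:33 AM–5:44 PM = 11 h 11 min; less 45 min break → 10 h 26 min
Tue: 8:25 AM–7:58 PM = 11 h 33 min; less 45 min break → 10 h 48 min
Wed: 6:07 AM–2:08 PM = 8 h 1 min; less 45 min break → 7 h 16 min
Thu: 9:39 AM–9:17 PM = 11 h 38 min; less 45 min break → 10 h 53 min
Fri: 5:25 AM–2:42 PM = 9 h 17 min; less 45 min break → 8 h 32 min
Sat: 10:19 AM–6:56 PM = 8 h 37 min; less 45 min break → 7 h 52 min
Total worked: 55 h 47 min = 3347 min.
Regular 44 h 0 min = 2640 min at $36.50/h; overtime 11 h 47 min = 707 min at $54.75/h.
Pay = (2640 × $36.50 + 707 × $54.75) ÷ 60 = $2251.14.

$2251.14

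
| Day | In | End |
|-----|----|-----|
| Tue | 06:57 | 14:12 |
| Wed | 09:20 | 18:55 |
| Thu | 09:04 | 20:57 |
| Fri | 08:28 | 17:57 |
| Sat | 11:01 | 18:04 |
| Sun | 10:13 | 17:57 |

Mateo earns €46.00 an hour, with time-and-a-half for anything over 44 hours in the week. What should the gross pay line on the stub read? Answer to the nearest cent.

€2643.85

Tue: 06:57–14:12 = 7 h 15 min
Wed: 09:20–18:55 = 9 h 35 min
Thu: 09:04–20:57 = 11 h 53 min
Fri: 08:28–17:57 = 9 h 29 min
Sat: 11:01–18:04 = 7 h 3 min
Sun: 10:13–17:57 = 7 h 44 min
Total worked: 52 h 59 min = 3179 min.
Regular 44 h 0 min = 2640 min at €46.00/h; overtime 8 h 59 min = 539 min at €69.00/h.
Pay = (2640 × €46.00 + 539 × €69.00) ÷ 60 = €2643.85.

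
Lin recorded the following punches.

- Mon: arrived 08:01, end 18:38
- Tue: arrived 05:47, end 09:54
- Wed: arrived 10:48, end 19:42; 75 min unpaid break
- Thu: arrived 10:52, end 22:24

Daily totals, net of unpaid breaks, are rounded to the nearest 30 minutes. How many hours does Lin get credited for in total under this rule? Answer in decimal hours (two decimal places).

Mon: 08:01–18:38 = 10 h 37 min → rounds to 10 h 30 min
Tue: 05:47–09:54 = 4 h 7 min → rounds to 4 h 0 min
Wed: 10:48–19:42 = 8 h 54 min − 75 min = 7 h 39 min → rounds to 7 h 30 min
Thu: 10:52–22:24 = 11 h 32 min → rounds to 11 h 30 min
Total credited: 33 h 30 min.

33.50 hours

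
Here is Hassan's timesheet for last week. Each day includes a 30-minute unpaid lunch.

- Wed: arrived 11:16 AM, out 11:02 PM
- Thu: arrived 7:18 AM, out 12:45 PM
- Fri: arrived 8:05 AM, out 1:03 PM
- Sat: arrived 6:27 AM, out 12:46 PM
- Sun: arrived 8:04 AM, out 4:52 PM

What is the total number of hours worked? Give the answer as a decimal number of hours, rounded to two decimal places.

34.80 hours

Wed: 11:16 AM–11:02 PM = 11 h 46 min; less 30 min break → 11 h 16 min
Thu: 7:18 AM–12:45 PM = 5 h 27 min; less 30 min break → 4 h 57 min
Fri: 8:05 AM–1:03 PM = 4 h 58 min; less 30 min break → 4 h 28 min
Sat: 6:27 AM–12:46 PM = 6 h 19 min; less 30 min break → 5 h 49 min
Sun: 8:04 AM–4:52 PM = 8 h 48 min; less 30 min break → 8 h 18 min
Total: 11 h 16 min + 4 h 57 min + 4 h 28 min + 5 h 49 min + 8 h 18 min = 34 h 48 min.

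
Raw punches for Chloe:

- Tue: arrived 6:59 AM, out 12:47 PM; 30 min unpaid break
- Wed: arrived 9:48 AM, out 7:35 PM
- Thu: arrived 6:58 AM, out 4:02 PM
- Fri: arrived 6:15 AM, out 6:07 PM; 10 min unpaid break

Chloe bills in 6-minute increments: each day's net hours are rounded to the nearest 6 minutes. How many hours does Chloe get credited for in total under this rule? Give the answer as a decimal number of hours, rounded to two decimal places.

35.90 hours

Tue: 6:59 AM–12:47 PM = 5 h 48 min − 30 min = 5 h 18 min → rounds to 5 h 18 min
Wed: 9:48 AM–7:35 PM = 9 h 47 min → rounds to 9 h 48 min
Thu: 6:58 AM–4:02 PM = 9 h 4 min → rounds to 9 h 6 min
Fri: 6:15 AM–6:07 PM = 11 h 52 min − 10 min = 11 h 42 min → rounds to 11 h 42 min
Total credited: 35 h 54 min.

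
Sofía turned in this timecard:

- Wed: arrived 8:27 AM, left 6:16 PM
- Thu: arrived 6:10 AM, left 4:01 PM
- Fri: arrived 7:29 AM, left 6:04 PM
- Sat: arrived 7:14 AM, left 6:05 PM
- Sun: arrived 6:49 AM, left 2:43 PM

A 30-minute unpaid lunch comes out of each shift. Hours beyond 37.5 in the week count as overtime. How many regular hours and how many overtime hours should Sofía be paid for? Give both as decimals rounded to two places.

Regular 37.50 hours, overtime 9.00 hours

Wed: 8:27 AM–6:16 PM = 9 h 49 min; less 30 min break → 9 h 19 min
Thu: 6:10 AM–4:01 PM = 9 h 51 min; less 30 min break → 9 h 21 min
Fri: 7:29 AM–6:04 PM = 10 h 35 min; less 30 min break → 10 h 5 min
Sat: 7:14 AM–6:05 PM = 10 h 51 min; less 30 min break → 10 h 21 min
Sun: 6:49 AM–2:43 PM = 7 h 54 min; less 30 min break → 7 h 24 min
Total worked: 46 h 30 min = 46.50 h.
Threshold 37.5 h → overtime 9 h 0 min, regular 37 h 30 min.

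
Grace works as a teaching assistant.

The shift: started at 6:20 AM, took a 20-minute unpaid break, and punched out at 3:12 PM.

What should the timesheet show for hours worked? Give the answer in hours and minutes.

8 h 32 min

The shift: 6:20 AM–3:12 PM = 8 h 52 min; less 20 min break → 8 h 32 min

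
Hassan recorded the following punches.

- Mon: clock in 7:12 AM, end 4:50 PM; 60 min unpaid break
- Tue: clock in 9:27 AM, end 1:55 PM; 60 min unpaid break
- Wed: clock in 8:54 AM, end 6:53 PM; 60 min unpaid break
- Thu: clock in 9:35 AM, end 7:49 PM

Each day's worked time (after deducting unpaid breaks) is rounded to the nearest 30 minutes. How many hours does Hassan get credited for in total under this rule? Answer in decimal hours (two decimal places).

31.00 hours

Mon: 7:12 AM–4:50 PM = 9 h 38 min − 60 min = 8 h 38 min → rounds to 8 h 30 min
Tue: 9:27 AM–1:55 PM = 4 h 28 min − 60 min = 3 h 28 min → rounds to 3 h 30 min
Wed: 8:54 AM–6:53 PM = 9 h 59 min − 60 min = 8 h 59 min → rounds to 9 h 0 min
Thu: 9:35 AM–7:49 PM = 10 h 14 min → rounds to 10 h 0 min
Total credited: 31 h 0 min.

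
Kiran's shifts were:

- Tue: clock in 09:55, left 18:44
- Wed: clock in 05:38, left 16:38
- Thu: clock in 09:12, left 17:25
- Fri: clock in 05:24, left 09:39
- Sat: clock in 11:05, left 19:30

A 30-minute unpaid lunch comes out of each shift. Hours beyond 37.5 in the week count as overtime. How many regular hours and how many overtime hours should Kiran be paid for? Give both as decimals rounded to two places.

Tue: 09:55–18:44 = 8 h 49 min; less 30 min break → 8 h 19 min
Wed: 05:38–16:38 = 11 h 0 min; less 30 min break → 10 h 30 min
Thu: 09:12–17:25 = 8 h 13 min; less 30 min break → 7 h 43 min
Fri: 05:24–09:39 = 4 h 15 min; less 30 min break → 3 h 45 min
Sat: 11:05–19:30 = 8 h 25 min; less 30 min break → 7 h 55 min
Total worked: 38 h 12 min = 38.20 h.
Threshold 37.5 h → overtime 0 h 42 min, regular 37 h 30 min.

Regular 37.50 hours, overtime 0.70 hours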